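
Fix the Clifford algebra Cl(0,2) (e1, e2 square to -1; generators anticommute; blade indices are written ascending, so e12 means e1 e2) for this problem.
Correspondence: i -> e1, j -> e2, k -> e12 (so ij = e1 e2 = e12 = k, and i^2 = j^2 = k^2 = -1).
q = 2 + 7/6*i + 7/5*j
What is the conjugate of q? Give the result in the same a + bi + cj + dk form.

In blades: q = 2 + 7/6*e1 + 7/5*e2.
Conjugation here is Clifford conjugation: the scalar is fixed and the grade-1 and grade-2 blades all flip sign, giving 2 - 7/6*e1 - 7/5*e2; translating back:
Answer: 2 - 7/6*i - 7/5*j


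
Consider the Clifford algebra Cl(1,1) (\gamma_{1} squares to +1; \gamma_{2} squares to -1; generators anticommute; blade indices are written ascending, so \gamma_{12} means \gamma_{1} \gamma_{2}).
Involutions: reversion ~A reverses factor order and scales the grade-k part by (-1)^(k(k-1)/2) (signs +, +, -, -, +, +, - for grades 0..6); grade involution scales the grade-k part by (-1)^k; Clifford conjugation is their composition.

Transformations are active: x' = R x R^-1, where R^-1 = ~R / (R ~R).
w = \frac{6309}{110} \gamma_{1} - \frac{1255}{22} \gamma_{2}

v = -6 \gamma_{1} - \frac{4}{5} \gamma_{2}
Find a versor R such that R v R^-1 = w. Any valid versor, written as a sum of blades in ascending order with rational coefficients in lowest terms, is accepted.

Reasoning: v^2 = w^2 = \frac{884}{25} since conjugation preserves the quadratic form; R = v + w = \frac{5649}{110} \gamma_{1} - \frac{6363}{110} \gamma_{2} is then valid when invertible, keeping its own part and reversing (v - w)/2.
Answer: \frac{5649}{110} \gamma_{1} - \frac{6363}{110} \gamma_{2}


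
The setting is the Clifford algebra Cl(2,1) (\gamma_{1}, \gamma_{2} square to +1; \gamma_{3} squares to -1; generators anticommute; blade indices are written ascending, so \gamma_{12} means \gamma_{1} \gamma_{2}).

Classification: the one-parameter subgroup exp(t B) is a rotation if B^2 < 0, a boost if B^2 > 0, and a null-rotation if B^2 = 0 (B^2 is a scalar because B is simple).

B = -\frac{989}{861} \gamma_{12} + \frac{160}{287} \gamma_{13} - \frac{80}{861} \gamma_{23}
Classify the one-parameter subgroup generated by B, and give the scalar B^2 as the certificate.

B^2 term by term: the squares give (-\frac{989}{861})^2*(\gamma_{12})^2 + (\frac{160}{287})^2*(\gamma_{13})^2 + (-\frac{80}{861})^2*(\gamma_{23})^2 = \frac{978121}{741321}*(-1) + \frac{25600}{82369}*(+1) + \frac{6400}{741321}*(+1) = -1 (each basis 2-blade squares to minus the product of its generators' squares); cross terms between blades sharing an index anticommute and cancel. So B^2 = -1.
Answer: rotation, certificate B^2 = -1. The invariant at work: B^2 = -1 is unchanged by conjugation, hence its sign classifies the subgroup whatever basis B is written in.


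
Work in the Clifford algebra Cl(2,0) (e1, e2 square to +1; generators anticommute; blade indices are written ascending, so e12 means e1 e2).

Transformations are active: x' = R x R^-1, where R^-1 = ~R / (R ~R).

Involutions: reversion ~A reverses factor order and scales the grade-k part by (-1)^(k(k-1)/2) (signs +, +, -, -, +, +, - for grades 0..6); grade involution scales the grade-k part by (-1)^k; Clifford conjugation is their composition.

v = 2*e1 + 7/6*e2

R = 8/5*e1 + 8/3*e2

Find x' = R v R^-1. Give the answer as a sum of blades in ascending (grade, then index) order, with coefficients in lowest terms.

~R = 8/5*e1 + 8/3*e2, and R ~R = 2176/225, so R^-1 = ~R / (2176/225).
R v = 284/45 - 52/15*e12
Answer: 3/34*e1 + 118/51*e2


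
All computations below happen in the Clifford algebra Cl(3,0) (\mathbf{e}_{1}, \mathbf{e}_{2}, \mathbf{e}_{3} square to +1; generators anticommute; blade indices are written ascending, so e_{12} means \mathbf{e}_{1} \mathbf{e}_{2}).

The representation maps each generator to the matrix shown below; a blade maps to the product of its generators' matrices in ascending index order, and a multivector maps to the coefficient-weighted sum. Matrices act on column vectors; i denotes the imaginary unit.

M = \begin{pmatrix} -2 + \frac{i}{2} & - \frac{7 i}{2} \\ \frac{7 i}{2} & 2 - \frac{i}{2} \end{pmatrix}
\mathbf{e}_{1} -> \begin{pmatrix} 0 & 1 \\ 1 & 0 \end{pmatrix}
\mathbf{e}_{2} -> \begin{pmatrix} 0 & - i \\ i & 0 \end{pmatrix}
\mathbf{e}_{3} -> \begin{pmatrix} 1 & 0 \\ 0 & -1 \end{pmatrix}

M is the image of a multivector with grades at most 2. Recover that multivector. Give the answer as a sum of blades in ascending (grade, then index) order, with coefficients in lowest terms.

Method: 1, rho(e_{1}), rho(e_{2}), rho(e_{3}) form a trace-orthogonal basis of the 2x2 complex matrices (tr(X Y) = 2 if X = Y, else 0), so M = m0*1 + m1*rho(e_{1}) + m2*rho(e_{2}) + m3*rho(e_{3}) with m0 = tr(M)/2 = 0, m1 = tr(M rho(e_{1}))/2 = 0, m2 = tr(M rho(e_{2}))/2 = \frac{7}{2}, m3 = tr(M rho(e_{3}))/2 = -2 + \frac{i}{2}.
Multiplying table entries, the bivector images are rho(e_{12}) = i*rho(e_{3}), rho(e_{13}) = -i*rho(e_{2}), rho(e_{23}) = i*rho(e_{1}); with real blade coefficients the real parts of m0..m3 are the coefficients of 1, e_{1}, e_{2}, e_{3} and the imaginary parts give the bivectors (e_{23}: Im m1, e_{13}: -Im m2, e_{12}: Im m3).
Answer: \frac{7}{2} e_{2} - 2 e_{3} + \frac{1}{2} e_{12}


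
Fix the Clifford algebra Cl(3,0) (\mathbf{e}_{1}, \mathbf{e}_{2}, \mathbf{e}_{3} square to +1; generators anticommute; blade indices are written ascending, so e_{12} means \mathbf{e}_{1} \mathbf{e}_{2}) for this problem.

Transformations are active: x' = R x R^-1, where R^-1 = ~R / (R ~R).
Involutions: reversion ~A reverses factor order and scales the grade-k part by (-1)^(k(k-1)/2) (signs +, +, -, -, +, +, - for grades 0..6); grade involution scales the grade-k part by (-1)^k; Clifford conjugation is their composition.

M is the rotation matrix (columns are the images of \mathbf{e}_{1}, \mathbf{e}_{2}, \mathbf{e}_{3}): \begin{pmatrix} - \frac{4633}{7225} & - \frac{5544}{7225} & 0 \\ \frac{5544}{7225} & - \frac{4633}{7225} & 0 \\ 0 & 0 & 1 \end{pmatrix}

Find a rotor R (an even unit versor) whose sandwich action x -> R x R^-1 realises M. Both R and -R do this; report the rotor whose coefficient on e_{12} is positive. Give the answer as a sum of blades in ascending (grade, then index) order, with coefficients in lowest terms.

Method: write R = a + b12*e_{12} + b13*e_{13} + b23*e_{23} with a^2 + b12^2 + b13^2 + b23^2 = 1 (so R^-1 = ~R). Expanding the columns R e_j ~R gives tr M = 4a^2 - 1 and, from the antisymmetric part, M21 - M12 = -4a*b12, M13 - M31 = 4a*b13, M32 - M23 = -4a*b23.
Here tr M = -\frac{2041}{7225}, so a^2 = (1 + tr M)/4 = \frac{1296}{7225} and a = ±\frac{36}{85}. Taking a = \frac{36}{85}: M21 - M12 = \frac{11088}{7225}, M13 - M31 = 0, M32 - M23 = 0, giving b12 = -\frac{77}{85}, b13 = 0, b23 = 0, i.e. R = \frac{36}{85} - \frac{77}{85} e_{12}.
Its e_{12} coefficient is negative, so report the other preimage -R.
Answer: -\frac{36}{85} + \frac{77}{85} e_{12}. Note: both R and -R realise this M (trace -\frac{2041}{7225}); the covering map identifies them, and the e_{12}-coefficient sign is the tie-breaker.


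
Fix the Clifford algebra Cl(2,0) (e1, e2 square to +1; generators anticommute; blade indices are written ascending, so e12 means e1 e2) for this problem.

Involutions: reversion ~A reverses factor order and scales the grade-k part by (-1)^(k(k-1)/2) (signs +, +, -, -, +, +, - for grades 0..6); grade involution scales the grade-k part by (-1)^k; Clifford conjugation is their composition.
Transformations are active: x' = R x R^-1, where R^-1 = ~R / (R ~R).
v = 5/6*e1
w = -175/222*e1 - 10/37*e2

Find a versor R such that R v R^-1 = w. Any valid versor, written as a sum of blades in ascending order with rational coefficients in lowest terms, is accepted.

Key observation: q(v) = q(w) = 25/36 (sandwiches preserve the norm), so R = v + w = 5/111*e1 - 10/37*e2 works whenever it is invertible — the component of v along it is kept and (v - w)/2 reverses, sending v to w.
Answer: 5/111*e1 - 10/37*e2


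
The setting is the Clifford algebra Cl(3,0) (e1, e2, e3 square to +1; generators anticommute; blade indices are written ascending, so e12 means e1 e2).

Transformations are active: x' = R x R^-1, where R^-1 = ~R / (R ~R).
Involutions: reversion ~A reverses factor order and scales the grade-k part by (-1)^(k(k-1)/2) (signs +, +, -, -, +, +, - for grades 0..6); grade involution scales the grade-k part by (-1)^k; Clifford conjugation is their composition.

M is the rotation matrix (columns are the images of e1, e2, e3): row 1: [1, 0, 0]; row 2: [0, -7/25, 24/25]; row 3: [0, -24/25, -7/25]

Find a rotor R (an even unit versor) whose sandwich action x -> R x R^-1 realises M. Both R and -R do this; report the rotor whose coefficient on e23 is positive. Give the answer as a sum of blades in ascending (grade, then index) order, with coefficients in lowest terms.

Method: write R = a + b12*e12 + b13*e13 + b23*e23 with a^2 + b12^2 + b13^2 + b23^2 = 1 (so R^-1 = ~R). Expanding the columns R e_j ~R gives tr M = 4a^2 - 1 and, from the antisymmetric part, M21 - M12 = -4a*b12, M13 - M31 = 4a*b13, M32 - M23 = -4a*b23.
Here tr M = 11/25, so a^2 = (1 + tr M)/4 = 9/25 and a = ±3/5. Taking a = 3/5: M21 - M12 = 0, M13 - M31 = 0, M32 - M23 = -48/25, giving b12 = 0, b13 = 0, b23 = 4/5, i.e. R = 3/5 + 4/5*e23.
Its e23 coefficient is already positive.
Answer: 3/5 + 4/5*e23. Recall the cover is two-to-one: with M of trace 11/25, both preimages act alike, and the stated e23 sign chooses the sheet.


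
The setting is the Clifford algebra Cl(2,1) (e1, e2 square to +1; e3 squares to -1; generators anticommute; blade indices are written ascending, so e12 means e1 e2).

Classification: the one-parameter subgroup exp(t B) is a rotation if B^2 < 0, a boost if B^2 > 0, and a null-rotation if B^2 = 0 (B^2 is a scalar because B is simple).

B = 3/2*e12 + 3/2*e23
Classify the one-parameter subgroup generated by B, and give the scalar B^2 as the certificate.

B^2 term by term: the squares give (3/2)^2*(e12)^2 + (3/2)^2*(e23)^2 = 9/4*(-1) + 9/4*(+1) = 0 (each basis 2-blade squares to minus the product of its generators' squares); cross terms between blades sharing an index anticommute and cancel. So B^2 = 0.
Answer: null-rotation, certificate B^2 = 0. The scalar 0 is the complete invariant here: its sign names the subgroup type.


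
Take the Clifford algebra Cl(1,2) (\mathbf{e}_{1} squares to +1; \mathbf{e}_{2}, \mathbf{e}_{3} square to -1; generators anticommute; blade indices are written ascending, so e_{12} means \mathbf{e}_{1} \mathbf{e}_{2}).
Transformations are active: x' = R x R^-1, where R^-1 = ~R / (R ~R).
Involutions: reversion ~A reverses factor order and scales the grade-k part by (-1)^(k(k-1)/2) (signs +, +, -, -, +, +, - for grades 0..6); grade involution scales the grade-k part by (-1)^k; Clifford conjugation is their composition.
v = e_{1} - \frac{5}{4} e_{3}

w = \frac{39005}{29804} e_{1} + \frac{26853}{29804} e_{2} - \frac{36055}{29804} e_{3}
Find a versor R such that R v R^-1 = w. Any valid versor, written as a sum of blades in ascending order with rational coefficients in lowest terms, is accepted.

Take R = v + w = \frac{68809}{29804} e_{1} + \frac{26853}{29804} e_{2} - \frac{36655}{14902} e_{3}. Because q(v) = q(w) = -\frac{9}{16}, conjugation by R sends v exactly to w.
Answer: \frac{68809}{29804} e_{1} + \frac{26853}{29804} e_{2} - \frac{36655}{14902} e_{3}


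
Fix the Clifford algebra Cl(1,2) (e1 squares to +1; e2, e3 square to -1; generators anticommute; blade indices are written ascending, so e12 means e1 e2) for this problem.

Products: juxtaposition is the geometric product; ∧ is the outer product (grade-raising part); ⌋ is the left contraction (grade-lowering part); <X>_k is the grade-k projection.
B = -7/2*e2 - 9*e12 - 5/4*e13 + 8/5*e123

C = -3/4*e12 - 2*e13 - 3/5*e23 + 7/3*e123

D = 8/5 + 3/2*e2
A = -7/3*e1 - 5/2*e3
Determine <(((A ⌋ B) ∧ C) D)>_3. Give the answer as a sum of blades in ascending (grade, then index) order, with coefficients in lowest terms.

step 1: 25/8*e1 + 21*e2 + 35/12*e3 + 4*e12 - 56/15*e23
step 2: 607/16*e123
step 3: 1821/32*e13 + 607/10*e123
step 4: 607/10*e123
Answer: 607/10*e123


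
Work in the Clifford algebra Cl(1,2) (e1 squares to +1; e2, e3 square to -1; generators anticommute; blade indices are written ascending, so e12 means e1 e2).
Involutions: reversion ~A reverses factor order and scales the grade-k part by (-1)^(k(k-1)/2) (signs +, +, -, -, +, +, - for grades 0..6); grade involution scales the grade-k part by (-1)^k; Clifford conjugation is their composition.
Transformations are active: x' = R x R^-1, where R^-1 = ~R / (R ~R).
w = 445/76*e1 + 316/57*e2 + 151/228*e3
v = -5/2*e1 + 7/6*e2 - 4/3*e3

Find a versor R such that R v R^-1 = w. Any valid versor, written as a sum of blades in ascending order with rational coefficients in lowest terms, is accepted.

Take R = v + w = 255/76*e1 + 255/38*e2 - 51/76*e3. Because q(v) = q(w) = 28/9, conjugation by R sends v exactly to w.
Answer: 255/76*e1 + 255/38*e2 - 51/76*e3


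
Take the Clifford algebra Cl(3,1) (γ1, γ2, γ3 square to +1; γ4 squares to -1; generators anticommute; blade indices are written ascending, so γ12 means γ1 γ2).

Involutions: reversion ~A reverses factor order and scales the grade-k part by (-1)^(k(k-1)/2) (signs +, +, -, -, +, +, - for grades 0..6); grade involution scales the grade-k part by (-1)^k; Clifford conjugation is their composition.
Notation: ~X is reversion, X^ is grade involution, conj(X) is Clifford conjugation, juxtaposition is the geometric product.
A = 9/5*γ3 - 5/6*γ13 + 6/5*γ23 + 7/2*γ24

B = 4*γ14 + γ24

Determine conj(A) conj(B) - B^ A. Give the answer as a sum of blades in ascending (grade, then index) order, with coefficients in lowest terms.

first term: 7/2 - 14*γ12 + 32/15*γ34 - 36/5*γ134 - 9/5*γ234 + 169/30*γ1234
second term: 7/2 + 14*γ12 - 32/15*γ34 - 36/5*γ134 - 9/5*γ234 + 169/30*γ1234
Answer: -28*γ12 + 64/15*γ34


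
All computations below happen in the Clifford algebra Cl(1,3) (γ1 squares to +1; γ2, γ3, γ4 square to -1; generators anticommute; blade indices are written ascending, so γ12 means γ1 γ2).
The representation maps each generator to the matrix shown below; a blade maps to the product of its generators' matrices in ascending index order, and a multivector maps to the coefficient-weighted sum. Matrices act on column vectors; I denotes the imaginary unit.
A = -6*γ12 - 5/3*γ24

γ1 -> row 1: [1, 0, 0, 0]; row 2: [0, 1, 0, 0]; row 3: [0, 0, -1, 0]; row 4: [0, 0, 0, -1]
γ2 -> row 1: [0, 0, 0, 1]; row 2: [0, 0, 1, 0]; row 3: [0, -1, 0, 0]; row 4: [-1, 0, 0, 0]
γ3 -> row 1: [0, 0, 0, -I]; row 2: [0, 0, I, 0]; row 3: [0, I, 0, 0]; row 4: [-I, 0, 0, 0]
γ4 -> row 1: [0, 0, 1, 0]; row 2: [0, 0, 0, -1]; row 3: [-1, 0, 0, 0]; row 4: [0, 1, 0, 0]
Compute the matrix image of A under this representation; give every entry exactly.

Bivector images (products of the table entries): rho(γ12) = rho(γ1)rho(γ2) = row 1: [0, 0, 0, 1]; row 2: [0, 0, 1, 0]; row 3: [0, 1, 0, 0]; row 4: [1, 0, 0, 0]; rho(γ24) = rho(γ2)rho(γ4) = row 1: [0, 1, 0, 0]; row 2: [-1, 0, 0, 0]; row 3: [0, 0, 0, 1]; row 4: [0, 0, -1, 0].
M = (-6)*rho(γ12) + (-5/3)*rho(γ24), summed entrywise:
Answer: row 1: [0, -5/3, 0, -6]; row 2: [5/3, 0, -6, 0]; row 3: [0, -6, 0, -5/3]; row 4: [-6, 0, 5/3, 0]


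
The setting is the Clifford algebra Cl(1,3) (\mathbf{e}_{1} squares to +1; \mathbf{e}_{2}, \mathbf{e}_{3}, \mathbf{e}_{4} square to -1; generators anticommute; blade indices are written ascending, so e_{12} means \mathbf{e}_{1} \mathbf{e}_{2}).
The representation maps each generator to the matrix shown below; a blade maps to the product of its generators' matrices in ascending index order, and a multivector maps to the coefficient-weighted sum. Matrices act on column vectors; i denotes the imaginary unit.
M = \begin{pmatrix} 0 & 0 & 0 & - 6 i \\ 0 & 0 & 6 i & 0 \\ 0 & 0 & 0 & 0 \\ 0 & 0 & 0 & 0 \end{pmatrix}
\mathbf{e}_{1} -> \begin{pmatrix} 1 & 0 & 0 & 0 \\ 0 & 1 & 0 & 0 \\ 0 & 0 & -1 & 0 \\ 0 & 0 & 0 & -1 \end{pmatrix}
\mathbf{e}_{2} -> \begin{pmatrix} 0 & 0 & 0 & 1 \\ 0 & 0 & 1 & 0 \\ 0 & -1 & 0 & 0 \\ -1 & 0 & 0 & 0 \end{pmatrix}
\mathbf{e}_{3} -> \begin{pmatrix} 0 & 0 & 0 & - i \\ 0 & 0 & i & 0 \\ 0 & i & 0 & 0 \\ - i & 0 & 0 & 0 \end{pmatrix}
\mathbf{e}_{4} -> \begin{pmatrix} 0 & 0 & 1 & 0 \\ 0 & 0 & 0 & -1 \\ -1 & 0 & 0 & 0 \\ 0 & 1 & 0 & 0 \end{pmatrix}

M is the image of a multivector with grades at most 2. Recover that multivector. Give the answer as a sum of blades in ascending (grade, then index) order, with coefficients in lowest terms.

Method: the blade images are trace-orthogonal — tr(rho(e_A) rho(e_B)^-1) = 4 if A = B and 0 otherwise — and rho(e_A)^-1 = (e_A)^2 * rho(e_A) with (e_A)^2 = +1 or -1, so the coefficient of e_A in the preimage is (e_A)^2 * tr(M rho(e_A))/4.
Nonzero projections over blades of grade <= 2: e_{3}: (e_{3})^2 = -1, tr(M rho(e_{3})) = -12, coefficient 3; e_{13}: (e_{13})^2 = +1, tr(M rho(e_{13})) = 12, coefficient 3. Every other blade of grade <= 2 projects to 0.
Answer: 3 e_{3} + 3 e_{13}


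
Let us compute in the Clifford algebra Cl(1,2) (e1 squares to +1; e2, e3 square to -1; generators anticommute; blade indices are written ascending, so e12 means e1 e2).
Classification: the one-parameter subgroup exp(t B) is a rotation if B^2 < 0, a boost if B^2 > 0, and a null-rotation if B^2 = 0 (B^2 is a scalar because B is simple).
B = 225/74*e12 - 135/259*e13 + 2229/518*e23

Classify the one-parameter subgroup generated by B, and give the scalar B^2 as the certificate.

B^2 term by term: the squares give (225/74)^2*(e12)^2 + (-135/259)^2*(e13)^2 + (2229/518)^2*(e23)^2 = 50625/5476*(+1) + 18225/67081*(+1) + 4968441/268324*(-1) = -9 (each basis 2-blade squares to minus the product of its generators' squares); cross terms between blades sharing an index anticommute and cancel. So B^2 = -9.
Answer: rotation, certificate B^2 = -9. No conjugation can change B^2 = -9; the sign gives the class.


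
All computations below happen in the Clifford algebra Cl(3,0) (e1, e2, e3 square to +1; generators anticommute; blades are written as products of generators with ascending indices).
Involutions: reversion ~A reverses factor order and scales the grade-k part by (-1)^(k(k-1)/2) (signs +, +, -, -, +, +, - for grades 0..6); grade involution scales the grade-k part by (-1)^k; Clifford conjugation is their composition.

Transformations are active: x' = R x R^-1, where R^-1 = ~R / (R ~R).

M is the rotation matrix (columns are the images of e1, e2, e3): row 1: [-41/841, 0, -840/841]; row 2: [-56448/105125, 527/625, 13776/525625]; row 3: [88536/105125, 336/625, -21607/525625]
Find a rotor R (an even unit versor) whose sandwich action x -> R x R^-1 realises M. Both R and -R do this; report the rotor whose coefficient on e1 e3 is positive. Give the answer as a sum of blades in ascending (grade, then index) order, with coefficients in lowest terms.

Method: write R = a + b12*e1 e2 + b13*e1 e3 + b23*e2 e3 with a^2 + b12^2 + b13^2 + b23^2 = 1 (so R^-1 = ~R). Expanding the columns R e_j ~R gives tr M = 4a^2 - 1 and, from the antisymmetric part, M21 - M12 = -4a*b12, M13 - M31 = 4a*b13, M32 - M23 = -4a*b23.
Here tr M = 15839/21025, so a^2 = (1 + tr M)/4 = 9216/21025 and a = ±96/145. Taking a = 96/145: M21 - M12 = -56448/105125, M13 - M31 = -193536/105125, M32 - M23 = 10752/21025, giving b12 = 147/725, b13 = -504/725, b23 = -28/145, i.e. R = 96/145 + 147/725*e1 e2 - 504/725*e1 e3 - 28/145*e2 e3.
Its e1 e3 coefficient is negative, so report the other preimage -R.
Answer: -96/145 - 147/725*e1 e2 + 504/725*e1 e3 + 28/145*e2 e3. Recall the cover is two-to-one: with M of trace 15839/21025, both preimages act alike, and the stated e1 e3 sign chooses the sheet.


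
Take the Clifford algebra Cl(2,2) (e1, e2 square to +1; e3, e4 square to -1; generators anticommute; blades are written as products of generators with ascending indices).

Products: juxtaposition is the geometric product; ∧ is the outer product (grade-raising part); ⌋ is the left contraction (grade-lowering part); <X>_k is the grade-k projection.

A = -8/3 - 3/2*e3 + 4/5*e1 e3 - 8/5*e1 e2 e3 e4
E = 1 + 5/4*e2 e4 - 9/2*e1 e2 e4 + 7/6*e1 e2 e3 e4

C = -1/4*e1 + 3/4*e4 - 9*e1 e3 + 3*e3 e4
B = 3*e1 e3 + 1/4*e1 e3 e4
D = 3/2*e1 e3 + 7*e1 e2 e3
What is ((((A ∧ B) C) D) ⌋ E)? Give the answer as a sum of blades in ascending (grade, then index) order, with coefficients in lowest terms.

step 1: -8*e1 e3 - 2/3*e1 e3 e4
step 2: 72 + 2*e1 - 2*e3 + 6*e4 + 1/2*e1 e3 + 24*e1 e4 + 1/6*e3 e4 - 6*e1 e3 e4
step 3: 3/4 - 3*e1 - 7/2*e2 + 3*e3 - 9*e4 + 14*e1 e2 + 108*e1 e3 + 1/4*e1 e4 + 14*e2 e3 - 42*e2 e4 + 36*e3 e4 + 504*e1 e2 e3 + 7/6*e1 e2 e4 + 9*e1 e3 e4 - 168*e2 e3 e4 - 42*e1 e2 e3 e4
step 4: -106 - 7*e1 - 165/8*e2 - 49/36*e3 + 5173/8*e4 - 165/2*e1 e2 + 49*e1 e3 + 7/12*e1 e4 + 7/24*e2 e3 - 1785/16*e2 e4 - 49/3*e3 e4 - 21/2*e1 e2 e3 - 55/8*e1 e2 e4 + 49/12*e1 e3 e4 - 7/2*e2 e3 e4 + 7/8*e1 e2 e3 e4
Answer: -106 - 7*e1 - 165/8*e2 - 49/36*e3 + 5173/8*e4 - 165/2*e1 e2 + 49*e1 e3 + 7/12*e1 e4 + 7/24*e2 e3 - 1785/16*e2 e4 - 49/3*e3 e4 - 21/2*e1 e2 e3 - 55/8*e1 e2 e4 + 49/12*e1 e3 e4 - 7/2*e2 e3 e4 + 7/8*e1 e2 e3 e4


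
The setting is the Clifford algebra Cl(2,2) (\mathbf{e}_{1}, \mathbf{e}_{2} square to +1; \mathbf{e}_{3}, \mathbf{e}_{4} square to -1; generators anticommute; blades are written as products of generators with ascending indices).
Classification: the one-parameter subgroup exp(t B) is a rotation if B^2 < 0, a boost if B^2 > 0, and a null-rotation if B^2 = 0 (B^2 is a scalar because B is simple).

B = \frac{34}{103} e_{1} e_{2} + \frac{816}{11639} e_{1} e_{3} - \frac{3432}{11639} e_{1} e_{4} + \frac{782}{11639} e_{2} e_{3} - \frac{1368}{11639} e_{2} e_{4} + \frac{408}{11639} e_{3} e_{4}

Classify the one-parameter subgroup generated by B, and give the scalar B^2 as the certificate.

B^2 term by term: the squares give (\frac{34}{103})^2*(e_{1} e_{2})^2 + (\frac{816}{11639})^2*(e_{1} e_{3})^2 + (-\frac{3432}{11639})^2*(e_{1} e_{4})^2 + (\frac{782}{11639})^2*(e_{2} e_{3})^2 + (-\frac{1368}{11639})^2*(e_{2} e_{4})^2 + (\frac{408}{11639})^2*(e_{3} e_{4})^2 = \frac{1156}{10609}*(-1) + \frac{665856}{135466321}*(+1) + \frac{11778624}{135466321}*(+1) + \frac{611524}{135466321}*(+1) + \frac{1871424}{135466321}*(+1) + \frac{166464}{135466321}*(-1) = 0 (each basis 2-blade squares to minus the product of its generators' squares); cross terms between blades sharing an index anticommute and cancel; the commuting (index-disjoint) pairs give grade-4 terms 2*c*c'*(blade product), which cancel blade by blade — e_{1} e_{2} e_{3} e_{4}: \frac{27744}{1198817} + \frac{2232576}{135466321} - \frac{5367648}{135466321} = 0 — confirming B is simple. So B^2 = 0.
Answer: null-rotation, certificate B^2 = 0. The invariant at work: B^2 = 0 is unchanged by conjugation, hence its sign classifies the subgroup whatever basis B is written in.


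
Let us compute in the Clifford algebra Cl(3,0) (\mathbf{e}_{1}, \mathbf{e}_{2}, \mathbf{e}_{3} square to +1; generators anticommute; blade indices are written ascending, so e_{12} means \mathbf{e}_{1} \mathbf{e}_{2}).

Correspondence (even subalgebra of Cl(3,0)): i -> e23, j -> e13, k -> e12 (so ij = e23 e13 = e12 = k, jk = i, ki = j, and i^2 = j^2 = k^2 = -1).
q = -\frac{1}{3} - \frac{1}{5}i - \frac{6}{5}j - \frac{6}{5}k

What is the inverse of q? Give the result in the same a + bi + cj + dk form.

In blades: q = -\frac{1}{3} - \frac{6}{5} e_{12} - \frac{6}{5} e_{13} - \frac{1}{5} e_{23}.
With qbar = -\frac{1}{3} + \frac{6}{5} e_{12} + \frac{6}{5} e_{13} + \frac{1}{5} e_{23} (scalar fixed, mapped units negated), q qbar = \frac{682}{225} (the sum of squared coefficients), so q^-1 = qbar / (\frac{682}{225}) = -\frac{75}{682} + \frac{135}{341} e_{12} + \frac{135}{341} e_{13} + \frac{45}{682} e_{23}; translating back:
Answer: -\frac{75}{682} + \frac{45}{682}i + \frac{135}{341}j + \frac{135}{341}k


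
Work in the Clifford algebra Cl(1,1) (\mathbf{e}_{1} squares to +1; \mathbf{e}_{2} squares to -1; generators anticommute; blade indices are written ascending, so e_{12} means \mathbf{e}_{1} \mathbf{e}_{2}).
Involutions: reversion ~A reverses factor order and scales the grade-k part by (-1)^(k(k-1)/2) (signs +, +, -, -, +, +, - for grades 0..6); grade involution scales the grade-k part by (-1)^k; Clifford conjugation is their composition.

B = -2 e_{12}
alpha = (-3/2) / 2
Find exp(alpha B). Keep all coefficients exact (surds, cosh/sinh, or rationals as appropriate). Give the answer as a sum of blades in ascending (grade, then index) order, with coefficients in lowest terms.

B^2 = (-2)^2*(e_{12})^2 = 4*(+1) = 4 (a basis 2-blade squares to minus the product of its generators' squares).
B^2 = 4 — B^2 > 0, so the exponential closes hyperbolically: l = 2, alpha*l = - \frac{3}{2}, so exp(alpha B) = cosh(- \frac{3}{2}) + (sinh(- \frac{3}{2})/2)*B = \cosh{\left(\frac{3}{2} \right)} + (- \frac{\sinh{\left(\frac{3}{2} \right)}}{2})*B.
Answer: \cosh{\left(\frac{3}{2} \right)} + \sinh{\left(\frac{3}{2} \right)} e_{12}


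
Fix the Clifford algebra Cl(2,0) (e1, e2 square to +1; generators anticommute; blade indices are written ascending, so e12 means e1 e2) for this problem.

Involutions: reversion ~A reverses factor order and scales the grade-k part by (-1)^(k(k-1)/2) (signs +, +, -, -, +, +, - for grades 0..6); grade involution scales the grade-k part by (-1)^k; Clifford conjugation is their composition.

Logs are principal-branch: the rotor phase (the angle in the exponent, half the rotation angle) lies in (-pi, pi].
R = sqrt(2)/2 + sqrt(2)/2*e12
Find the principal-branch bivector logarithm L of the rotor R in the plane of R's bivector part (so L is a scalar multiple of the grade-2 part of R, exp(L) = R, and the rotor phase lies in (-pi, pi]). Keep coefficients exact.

The scalar part of R is sqrt(2)/2, which fixes the principal-branch rotor phase; the unit plane is then the bivector part divided by the sine of that phase, and L is that plane scaled by the phase.
Concretely: cos(phase) = sqrt(2)/2 gives phase = ±pi/4, and since phase/sin(phase) is even the sign is immaterial: L = (phase/sin(phase)) * <R>_2 = (sqrt(2)*pi/4) * <R>_2.
Answer: pi/4*e12


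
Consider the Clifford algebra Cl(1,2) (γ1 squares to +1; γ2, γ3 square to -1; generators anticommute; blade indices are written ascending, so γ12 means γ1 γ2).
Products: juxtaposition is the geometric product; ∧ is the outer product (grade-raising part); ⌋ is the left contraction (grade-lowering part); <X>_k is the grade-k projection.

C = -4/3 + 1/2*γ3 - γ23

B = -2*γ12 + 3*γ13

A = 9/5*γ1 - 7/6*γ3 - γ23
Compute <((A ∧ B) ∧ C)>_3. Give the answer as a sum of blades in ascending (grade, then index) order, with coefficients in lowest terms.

step 1: 7/3*γ123
step 2: -28/9*γ123
step 3: -28/9*γ123
Answer: -28/9*γ123


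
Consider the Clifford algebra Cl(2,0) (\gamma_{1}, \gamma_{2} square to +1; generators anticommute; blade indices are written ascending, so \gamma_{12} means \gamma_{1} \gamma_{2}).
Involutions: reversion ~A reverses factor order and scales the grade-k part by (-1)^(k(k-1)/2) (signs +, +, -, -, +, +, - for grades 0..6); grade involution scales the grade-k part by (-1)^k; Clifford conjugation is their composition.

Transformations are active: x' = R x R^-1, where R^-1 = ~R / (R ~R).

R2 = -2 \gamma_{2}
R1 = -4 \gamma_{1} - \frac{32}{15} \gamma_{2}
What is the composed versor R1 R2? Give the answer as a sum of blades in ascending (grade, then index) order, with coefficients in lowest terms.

Distribute over the terms of R2 (each basis-blade product reordered to ascending indices, repeated generators contracted through their squares):
R1 (-2 \gamma_{2}) = \frac{64}{15} + 8 \gamma_{12}
Answer: \frac{64}{15} + 8 \gamma_{12}


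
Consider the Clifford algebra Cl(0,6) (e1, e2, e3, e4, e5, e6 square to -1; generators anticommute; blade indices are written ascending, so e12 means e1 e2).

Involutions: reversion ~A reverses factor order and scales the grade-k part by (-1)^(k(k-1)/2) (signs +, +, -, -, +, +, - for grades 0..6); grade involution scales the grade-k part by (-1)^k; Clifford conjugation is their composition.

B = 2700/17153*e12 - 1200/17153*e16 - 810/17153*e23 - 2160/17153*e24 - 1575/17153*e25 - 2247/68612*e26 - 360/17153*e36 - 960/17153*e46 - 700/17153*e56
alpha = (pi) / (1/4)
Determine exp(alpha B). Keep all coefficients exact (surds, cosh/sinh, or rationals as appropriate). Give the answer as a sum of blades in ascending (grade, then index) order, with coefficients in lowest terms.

B^2 term by term: the squares give (2700/17153)^2*(e12)^2 + (-1200/17153)^2*(e16)^2 + (-810/17153)^2*(e23)^2 + (-2160/17153)^2*(e24)^2 + (-1575/17153)^2*(e25)^2 + (-2247/68612)^2*(e26)^2 + (-360/17153)^2*(e36)^2 + (-960/17153)^2*(e46)^2 + (-700/17153)^2*(e56)^2 = 7290000/294225409*(-1) + 1440000/294225409*(-1) + 656100/294225409*(-1) + 4665600/294225409*(-1) + 2480625/294225409*(-1) + 5049009/4707606544*(-1) + 129600/294225409*(-1) + 921600/294225409*(-1) + 490000/294225409*(-1) = -1/16 (each basis 2-blade squares to minus the product of its generators' squares); cross terms between blades sharing an index anticommute and cancel; the commuting (index-disjoint) pairs give grade-4 terms 2*c*c'*(blade product), which cancel blade by blade — e1236: -1944000/294225409 + 1944000/294225409 = 0; e1246: -5184000/294225409 + 5184000/294225409 = 0; e1256: -3780000/294225409 + 3780000/294225409 = 0; e2346: 1555200/294225409 - 1555200/294225409 = 0; e2356: 1134000/294225409 - 1134000/294225409 = 0; e2456: 3024000/294225409 - 3024000/294225409 = 0 — confirming B is simple. So B^2 = -1/16.
B^2 = -1/16 — the negative square puts this in the circular regime; l = 1/4, alpha*l = pi, so exp(alpha B) = cos(pi) + (sin(pi)/(1/4))*B = -1 + (0)*B.
Answer: -1


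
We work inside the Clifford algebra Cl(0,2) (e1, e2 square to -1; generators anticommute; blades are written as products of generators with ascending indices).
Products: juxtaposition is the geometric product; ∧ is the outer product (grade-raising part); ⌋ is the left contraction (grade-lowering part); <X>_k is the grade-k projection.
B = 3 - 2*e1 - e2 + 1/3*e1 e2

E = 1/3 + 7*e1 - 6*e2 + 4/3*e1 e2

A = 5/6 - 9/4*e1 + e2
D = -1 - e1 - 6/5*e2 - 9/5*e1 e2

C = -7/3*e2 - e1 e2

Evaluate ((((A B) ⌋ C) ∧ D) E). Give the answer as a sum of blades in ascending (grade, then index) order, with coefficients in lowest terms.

step 1: -1 - 97/12*e1 + 35/12*e2 + 163/36*e1 e2
step 2: 34/3 - 35/12*e1 - 23/4*e2 + e1 e2
step 3: -34/3 - 101/12*e1 - 157/20*e2 - 473/20*e1 e2
step 4: 7123/180 - 42211/180*e1 - 1601/18*e2 + 7421/90*e1 e2
Answer: 7123/180 - 42211/180*e1 - 1601/18*e2 + 7421/90*e1 e2


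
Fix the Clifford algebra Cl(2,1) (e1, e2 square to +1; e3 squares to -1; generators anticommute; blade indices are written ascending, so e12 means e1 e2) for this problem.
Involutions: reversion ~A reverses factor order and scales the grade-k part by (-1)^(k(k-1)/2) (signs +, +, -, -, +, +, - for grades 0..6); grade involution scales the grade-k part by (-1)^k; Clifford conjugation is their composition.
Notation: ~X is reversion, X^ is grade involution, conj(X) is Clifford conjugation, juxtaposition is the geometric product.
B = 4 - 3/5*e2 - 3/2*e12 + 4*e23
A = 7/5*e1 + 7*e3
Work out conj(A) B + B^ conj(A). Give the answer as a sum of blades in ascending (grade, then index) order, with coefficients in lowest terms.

first term: -28/5*e1 - 259/10*e2 - 28*e3 + 21/25*e12 - 21/5*e23 + 49/10*e123
second term: -28/5*e1 + 259/10*e2 - 28*e3 + 21/25*e12 - 21/5*e23 + 49/10*e123
Answer: -56/5*e1 - 56*e3 + 42/25*e12 - 42/5*e23 + 49/5*e123


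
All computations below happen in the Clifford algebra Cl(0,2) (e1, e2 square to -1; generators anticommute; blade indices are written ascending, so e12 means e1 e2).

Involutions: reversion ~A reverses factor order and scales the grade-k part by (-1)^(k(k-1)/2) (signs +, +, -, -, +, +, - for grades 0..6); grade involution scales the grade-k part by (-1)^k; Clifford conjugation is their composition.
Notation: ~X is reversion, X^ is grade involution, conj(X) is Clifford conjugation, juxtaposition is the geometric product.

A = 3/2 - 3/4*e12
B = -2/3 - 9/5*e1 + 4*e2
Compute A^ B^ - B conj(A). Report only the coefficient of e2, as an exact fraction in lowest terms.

first term: -1 - 3/10*e1 - 147/20*e2 + 1/2*e12
second term: -1 + 3/10*e1 + 147/20*e2 - 1/2*e12
Answer: -147/10


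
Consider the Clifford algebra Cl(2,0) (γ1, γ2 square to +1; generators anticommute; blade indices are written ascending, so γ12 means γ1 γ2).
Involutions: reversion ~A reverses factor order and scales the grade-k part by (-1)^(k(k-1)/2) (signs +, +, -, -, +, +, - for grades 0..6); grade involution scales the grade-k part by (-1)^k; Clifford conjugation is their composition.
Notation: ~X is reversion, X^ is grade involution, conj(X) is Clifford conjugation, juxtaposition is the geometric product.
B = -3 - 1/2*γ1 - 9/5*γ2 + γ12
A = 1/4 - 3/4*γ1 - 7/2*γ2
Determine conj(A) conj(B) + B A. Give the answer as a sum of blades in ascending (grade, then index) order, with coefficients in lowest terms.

first term: 237/40 + 11/8*γ1 - 54/5*γ2 - 13/20*γ12
second term: 237/40 - 11/8*γ1 + 54/5*γ2 + 13/20*γ12
Answer: 237/20


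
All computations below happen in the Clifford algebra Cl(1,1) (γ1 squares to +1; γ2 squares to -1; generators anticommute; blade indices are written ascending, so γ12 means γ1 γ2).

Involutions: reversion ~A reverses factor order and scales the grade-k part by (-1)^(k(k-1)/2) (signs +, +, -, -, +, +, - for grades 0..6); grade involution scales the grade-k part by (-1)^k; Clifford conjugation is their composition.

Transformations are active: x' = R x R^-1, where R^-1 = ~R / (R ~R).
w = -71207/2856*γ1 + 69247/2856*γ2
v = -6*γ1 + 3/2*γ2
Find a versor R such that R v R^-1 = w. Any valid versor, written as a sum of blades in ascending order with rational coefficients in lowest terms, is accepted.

Construction: equal norms (both 135/4) license R = v + w = -88343/2856*γ1 + 73531/2856*γ2 — nothing changes along that direction, while (v - w)/2 changes sign, so v maps onto w.
Answer: -88343/2856*γ1 + 73531/2856*γ2


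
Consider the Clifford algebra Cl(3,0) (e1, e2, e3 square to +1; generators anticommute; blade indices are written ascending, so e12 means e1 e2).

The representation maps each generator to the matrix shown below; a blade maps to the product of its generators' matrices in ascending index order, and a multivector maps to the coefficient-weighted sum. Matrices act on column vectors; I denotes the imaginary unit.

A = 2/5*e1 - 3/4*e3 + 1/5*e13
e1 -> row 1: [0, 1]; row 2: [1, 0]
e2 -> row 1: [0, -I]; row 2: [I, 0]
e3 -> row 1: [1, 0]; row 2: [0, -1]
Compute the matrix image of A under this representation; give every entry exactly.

Bivector images (products of the table entries): rho(e13) = rho(e1)rho(e3) = row 1: [0, -1]; row 2: [1, 0].
M = (2/5)*rho(e1) + (-3/4)*rho(e3) + (1/5)*rho(e13), summed entrywise:
Answer: row 1: [-3/4, 1/5]; row 2: [3/5, 3/4]


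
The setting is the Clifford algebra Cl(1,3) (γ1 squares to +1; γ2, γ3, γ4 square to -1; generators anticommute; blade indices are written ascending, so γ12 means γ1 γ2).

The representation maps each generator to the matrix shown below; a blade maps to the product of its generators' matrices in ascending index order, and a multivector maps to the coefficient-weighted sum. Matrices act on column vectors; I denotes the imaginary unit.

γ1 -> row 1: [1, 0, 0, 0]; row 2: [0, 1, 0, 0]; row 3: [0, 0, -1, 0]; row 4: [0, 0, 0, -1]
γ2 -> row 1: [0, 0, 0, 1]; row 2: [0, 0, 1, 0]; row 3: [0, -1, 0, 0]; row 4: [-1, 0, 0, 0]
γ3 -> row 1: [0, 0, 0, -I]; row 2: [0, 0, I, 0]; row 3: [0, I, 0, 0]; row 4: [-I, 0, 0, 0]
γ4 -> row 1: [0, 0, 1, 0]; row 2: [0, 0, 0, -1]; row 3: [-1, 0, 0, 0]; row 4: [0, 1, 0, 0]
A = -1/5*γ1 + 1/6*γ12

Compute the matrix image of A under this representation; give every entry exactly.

Bivector images (products of the table entries): rho(γ12) = rho(γ1)rho(γ2) = row 1: [0, 0, 0, 1]; row 2: [0, 0, 1, 0]; row 3: [0, 1, 0, 0]; row 4: [1, 0, 0, 0].
M = (-1/5)*rho(γ1) + (1/6)*rho(γ12), summed entrywise:
Answer: row 1: [-1/5, 0, 0, 1/6]; row 2: [0, -1/5, 1/6, 0]; row 3: [0, 1/6, 1/5, 0]; row 4: [1/6, 0, 0, 1/5]


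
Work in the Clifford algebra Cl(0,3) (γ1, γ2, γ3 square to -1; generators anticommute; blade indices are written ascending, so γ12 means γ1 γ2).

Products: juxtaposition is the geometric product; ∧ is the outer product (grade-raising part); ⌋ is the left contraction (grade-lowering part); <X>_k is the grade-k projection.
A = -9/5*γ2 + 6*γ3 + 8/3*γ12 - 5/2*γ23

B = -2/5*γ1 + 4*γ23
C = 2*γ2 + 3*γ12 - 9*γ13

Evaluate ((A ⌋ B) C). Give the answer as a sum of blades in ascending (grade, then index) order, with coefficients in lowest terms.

step 1: 10 + 24*γ2 + 36/5*γ3
step 2: -48 + 36/5*γ1 + 20*γ2 + 30*γ12 - 90*γ13 - 72/5*γ23 + 1188/5*γ123
Answer: -48 + 36/5*γ1 + 20*γ2 + 30*γ12 - 90*γ13 - 72/5*γ23 + 1188/5*γ123


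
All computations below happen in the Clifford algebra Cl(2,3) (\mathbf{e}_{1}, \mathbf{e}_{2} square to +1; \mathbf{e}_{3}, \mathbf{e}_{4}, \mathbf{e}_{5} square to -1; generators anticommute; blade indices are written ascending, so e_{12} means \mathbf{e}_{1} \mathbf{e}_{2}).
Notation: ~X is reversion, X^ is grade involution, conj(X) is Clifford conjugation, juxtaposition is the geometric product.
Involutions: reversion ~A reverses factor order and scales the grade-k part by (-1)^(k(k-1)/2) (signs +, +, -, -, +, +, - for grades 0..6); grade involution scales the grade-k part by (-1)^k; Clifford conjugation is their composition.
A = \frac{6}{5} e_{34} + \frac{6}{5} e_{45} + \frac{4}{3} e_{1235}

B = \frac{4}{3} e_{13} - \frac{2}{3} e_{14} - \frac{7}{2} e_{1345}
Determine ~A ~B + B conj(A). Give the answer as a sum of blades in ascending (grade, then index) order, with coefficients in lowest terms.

first term: -\frac{17}{5} e_{13} + \frac{8}{5} e_{14} - 5 e_{15} + \frac{14}{3} e_{24} + \frac{16}{9} e_{25} + \frac{8}{5} e_{1345} + \frac{8}{9} e_{2345}
second term: -\frac{17}{5} e_{13} + \frac{8}{5} e_{14} - 5 e_{15} - \frac{14}{3} e_{24} - \frac{16}{9} e_{25} - \frac{8}{5} e_{1345} + \frac{8}{9} e_{2345}
Answer: -\frac{34}{5} e_{13} + \frac{16}{5} e_{14} - 10 e_{15} + \frac{16}{9} e_{2345}


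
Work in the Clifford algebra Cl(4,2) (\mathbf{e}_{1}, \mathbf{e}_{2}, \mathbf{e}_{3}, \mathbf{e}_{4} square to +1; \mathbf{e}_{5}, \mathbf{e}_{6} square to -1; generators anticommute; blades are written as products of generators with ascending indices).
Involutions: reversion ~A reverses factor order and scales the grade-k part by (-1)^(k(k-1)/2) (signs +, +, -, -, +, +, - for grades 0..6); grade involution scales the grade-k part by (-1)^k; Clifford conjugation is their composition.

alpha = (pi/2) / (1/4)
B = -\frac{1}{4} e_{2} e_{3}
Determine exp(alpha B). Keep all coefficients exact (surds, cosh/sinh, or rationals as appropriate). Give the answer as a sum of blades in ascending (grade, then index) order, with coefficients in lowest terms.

B^2 = (-\frac{1}{4})^2*(e_{2} e_{3})^2 = \frac{1}{16}*(-1) = -\frac{1}{16} (a basis 2-blade squares to minus the product of its generators' squares).
B^2 = -\frac{1}{16} — the negative square puts this in the circular regime; l = \frac{1}{4}, alpha*l = \frac{\pi}{2}, so exp(alpha B) = cos(\frac{\pi}{2}) + (sin(\frac{\pi}{2})/(\frac{1}{4}))*B = 0 + (4)*B.
Answer: -e_{2} e_{3}


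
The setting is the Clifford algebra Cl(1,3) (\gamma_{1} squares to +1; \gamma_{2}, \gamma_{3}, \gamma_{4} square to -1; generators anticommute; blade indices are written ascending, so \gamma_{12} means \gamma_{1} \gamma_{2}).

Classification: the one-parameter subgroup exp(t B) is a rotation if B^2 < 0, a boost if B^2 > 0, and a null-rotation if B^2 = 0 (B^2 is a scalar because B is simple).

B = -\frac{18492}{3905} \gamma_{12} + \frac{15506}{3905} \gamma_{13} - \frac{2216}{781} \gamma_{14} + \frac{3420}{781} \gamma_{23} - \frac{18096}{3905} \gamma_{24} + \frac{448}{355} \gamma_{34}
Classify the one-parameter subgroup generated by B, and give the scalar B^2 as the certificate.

B^2 term by term: the squares give (-\frac{18492}{3905})^2*(\gamma_{12})^2 + (\frac{15506}{3905})^2*(\gamma_{13})^2 + (-\frac{2216}{781})^2*(\gamma_{14})^2 + (\frac{3420}{781})^2*(\gamma_{23})^2 + (-\frac{18096}{3905})^2*(\gamma_{24})^2 + (\frac{448}{355})^2*(\gamma_{34})^2 = \frac{341954064}{15249025}*(+1) + \frac{240436036}{15249025}*(+1) + \frac{4910656}{609961}*(+1) + \frac{11696400}{609961}*(-1) + \frac{327465216}{15249025}*(-1) + \frac{200704}{126025}*(-1) = 4 (each basis 2-blade squares to minus the product of its generators' squares); cross terms between blades sharing an index anticommute and cancel; the commuting (index-disjoint) pairs give grade-4 terms 2*c*c'*(blade product), which cancel blade by blade — \gamma_{1234}: -\frac{16568832}{1386275} + \frac{561193152}{15249025} - \frac{15157440}{609961} = 0 — confirming B is simple. So B^2 = 4.
Answer: boost, certificate B^2 = 4. Certificate logic: 4 is a conjugation-invariant scalar, so its sign fixes rotation versus boost versus null-rotation outright.
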